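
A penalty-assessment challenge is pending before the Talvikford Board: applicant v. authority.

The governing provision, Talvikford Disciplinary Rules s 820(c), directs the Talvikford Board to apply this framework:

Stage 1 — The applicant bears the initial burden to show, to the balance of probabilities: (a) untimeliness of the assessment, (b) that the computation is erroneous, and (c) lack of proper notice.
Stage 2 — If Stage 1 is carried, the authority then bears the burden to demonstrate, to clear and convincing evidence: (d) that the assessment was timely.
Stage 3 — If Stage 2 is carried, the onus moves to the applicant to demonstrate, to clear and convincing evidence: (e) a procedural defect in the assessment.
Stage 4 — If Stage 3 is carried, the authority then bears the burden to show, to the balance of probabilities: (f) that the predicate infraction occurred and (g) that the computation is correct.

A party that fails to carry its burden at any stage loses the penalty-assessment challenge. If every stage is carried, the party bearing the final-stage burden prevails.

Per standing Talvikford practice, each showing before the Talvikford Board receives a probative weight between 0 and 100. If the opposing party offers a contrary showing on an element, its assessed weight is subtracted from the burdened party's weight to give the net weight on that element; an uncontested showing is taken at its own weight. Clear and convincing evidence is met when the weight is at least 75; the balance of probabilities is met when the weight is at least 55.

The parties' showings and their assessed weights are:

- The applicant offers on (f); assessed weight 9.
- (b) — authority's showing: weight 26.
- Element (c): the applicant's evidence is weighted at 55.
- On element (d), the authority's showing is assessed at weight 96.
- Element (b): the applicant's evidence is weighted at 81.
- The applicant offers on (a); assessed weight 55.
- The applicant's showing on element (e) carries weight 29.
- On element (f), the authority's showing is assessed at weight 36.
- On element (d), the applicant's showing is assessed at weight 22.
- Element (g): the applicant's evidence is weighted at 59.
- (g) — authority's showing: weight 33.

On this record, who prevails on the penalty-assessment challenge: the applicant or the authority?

applicant

Stage 1 — burden on applicant; standard: the balance of probabilities (weight is at least 55).
    (a): 55 ≥ 55 [met]
    (b): 81 − 26 = 55 ≥ 55 [met]
    (c): 55 ≥ 55 [met]
  Stage 1 is satisfied; the onus moves to the authority.
Stage 2 — burden on authority; standard: clear and convincing evidence (weight is at least 75).
    (d): 96 − 22 = 74 < 75 [not met]
  Stage 2 not carried; the authority fails its burden.
The applicant prevails.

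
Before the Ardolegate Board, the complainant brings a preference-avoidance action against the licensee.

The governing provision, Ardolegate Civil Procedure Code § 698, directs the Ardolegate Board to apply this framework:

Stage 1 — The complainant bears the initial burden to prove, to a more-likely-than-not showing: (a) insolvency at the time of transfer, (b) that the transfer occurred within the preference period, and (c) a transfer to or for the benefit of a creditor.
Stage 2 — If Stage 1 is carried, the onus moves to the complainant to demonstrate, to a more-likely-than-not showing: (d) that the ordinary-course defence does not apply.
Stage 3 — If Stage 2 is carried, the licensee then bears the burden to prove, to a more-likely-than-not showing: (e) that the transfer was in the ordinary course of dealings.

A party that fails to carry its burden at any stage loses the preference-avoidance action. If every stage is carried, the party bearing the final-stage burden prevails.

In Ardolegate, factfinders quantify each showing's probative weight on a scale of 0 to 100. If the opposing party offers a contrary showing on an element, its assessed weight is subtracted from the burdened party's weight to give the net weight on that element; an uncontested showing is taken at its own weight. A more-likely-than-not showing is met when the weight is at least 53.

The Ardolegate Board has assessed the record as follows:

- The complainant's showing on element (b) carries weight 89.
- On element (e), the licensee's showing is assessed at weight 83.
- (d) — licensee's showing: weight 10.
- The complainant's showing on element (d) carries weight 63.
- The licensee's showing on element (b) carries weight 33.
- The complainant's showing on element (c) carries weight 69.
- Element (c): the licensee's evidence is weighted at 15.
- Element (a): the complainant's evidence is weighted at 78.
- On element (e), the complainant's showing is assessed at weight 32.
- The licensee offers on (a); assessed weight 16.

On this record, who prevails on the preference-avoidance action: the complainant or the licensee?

Stage 1 (complainant, a more-likely-than-not showing, weight is at least 53): (a) net 78−16=62 ≥ 53 — meets; (b) net 89−33=56 ≥ 53 — meets; (c) net 69−15=54 ≥ 53 — meets.
  All elements met. The complainant retains the burden for Stage 2.
Stage 2 (complainant, a more-likely-than-not showing, weight is at least 53): (d) net 63−10=53 ≥ 53 — meets.
  The complainant carries Stage 2; the licensee now bears the burden.
Stage 3 (licensee, a more-likely-than-not showing, weight is at least 53): (e) net 83−32=51 < 53 — fails.
  The licensee does not carry Stage 3.
The analysis ends at Stage 3; the complainant prevails.

complainant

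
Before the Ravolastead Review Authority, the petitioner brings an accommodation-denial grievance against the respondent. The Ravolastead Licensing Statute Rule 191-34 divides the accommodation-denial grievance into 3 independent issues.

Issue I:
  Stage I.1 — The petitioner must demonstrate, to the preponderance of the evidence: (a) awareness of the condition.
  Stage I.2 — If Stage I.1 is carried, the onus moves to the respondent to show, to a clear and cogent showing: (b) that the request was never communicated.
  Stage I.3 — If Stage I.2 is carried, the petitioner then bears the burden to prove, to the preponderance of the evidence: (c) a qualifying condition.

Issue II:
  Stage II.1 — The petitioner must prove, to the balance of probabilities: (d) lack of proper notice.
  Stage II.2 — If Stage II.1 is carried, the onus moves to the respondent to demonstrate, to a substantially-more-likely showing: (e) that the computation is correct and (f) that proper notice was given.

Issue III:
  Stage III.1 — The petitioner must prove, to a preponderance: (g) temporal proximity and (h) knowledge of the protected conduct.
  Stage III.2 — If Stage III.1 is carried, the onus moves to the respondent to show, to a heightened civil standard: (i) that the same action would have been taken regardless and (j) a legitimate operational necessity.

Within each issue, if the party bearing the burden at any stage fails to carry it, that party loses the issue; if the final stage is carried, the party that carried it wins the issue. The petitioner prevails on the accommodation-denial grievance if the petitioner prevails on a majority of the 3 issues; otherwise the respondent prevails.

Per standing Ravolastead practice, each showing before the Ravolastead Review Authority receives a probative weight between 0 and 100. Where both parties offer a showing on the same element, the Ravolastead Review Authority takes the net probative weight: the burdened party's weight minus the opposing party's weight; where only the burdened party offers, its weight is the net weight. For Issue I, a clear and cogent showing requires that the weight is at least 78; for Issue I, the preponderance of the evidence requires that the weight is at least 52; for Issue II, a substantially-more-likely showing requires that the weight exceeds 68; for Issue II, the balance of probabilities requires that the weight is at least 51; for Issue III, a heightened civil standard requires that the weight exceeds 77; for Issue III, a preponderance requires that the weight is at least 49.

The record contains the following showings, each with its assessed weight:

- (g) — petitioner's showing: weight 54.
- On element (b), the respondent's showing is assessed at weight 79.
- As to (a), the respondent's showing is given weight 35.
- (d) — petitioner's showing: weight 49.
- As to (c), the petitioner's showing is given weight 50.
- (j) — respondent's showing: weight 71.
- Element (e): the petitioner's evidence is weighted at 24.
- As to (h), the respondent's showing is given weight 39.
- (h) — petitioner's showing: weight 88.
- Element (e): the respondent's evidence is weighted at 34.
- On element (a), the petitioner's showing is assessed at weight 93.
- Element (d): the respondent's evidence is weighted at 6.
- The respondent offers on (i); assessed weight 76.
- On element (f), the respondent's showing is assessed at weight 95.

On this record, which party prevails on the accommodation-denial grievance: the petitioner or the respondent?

— Issue I —
Stage I.1 (petitioner, the preponderance of the evidence, weight is at least 52): (a) net 93−35=58 ≥ 52 — meets.
  All elements met. The burden passes to the respondent.
Stage I.2 (respondent, a clear and cogent showing, weight is at least 78): (b) 79 ≥ 78 — meets.
  Stage I.2 is satisfied; the onus moves to the petitioner.
Stage I.3 (petitioner, the preponderance of the evidence, weight is at least 52): (c) 50 < 52 — fails.
  Stage I.3 not carried; the petitioner fails its burden.
The analysis ends at Stage I.3; the respondent prevails on this issue.
— Issue II —
Stage II.1 — burden on petitioner; standard: the balance of probabilities (weight is at least 51).
    (d): 49 − 6 = 43 < 51 [not met]
  The petitioner does not carry Stage II.1.
So the respondent prevails on this issue.
— Issue III —
Stage III.1 — burden on petitioner; standard: a preponderance (weight is at least 49).
    (g): 54 ≥ 49 [met]
    (h): 88 − 39 = 49 ≥ 49 [met]
  All elements met. The burden passes to the respondent.
Stage III.2 — burden on respondent; standard: a heightened civil standard (weight exceeds 77).
    (i): 76 ≤ 77 [not met]
    (j): 71 ≤ 77 [not met]
  Not every element is met, so the respondent fails to carry Stage III.2.
The petitioner prevails on this issue.
Per-issue: Issue I → respondent; Issue II → respondent; Issue III → petitioner. The petitioner must prevail on a majority of issues; overall, the respondent prevails.

respondent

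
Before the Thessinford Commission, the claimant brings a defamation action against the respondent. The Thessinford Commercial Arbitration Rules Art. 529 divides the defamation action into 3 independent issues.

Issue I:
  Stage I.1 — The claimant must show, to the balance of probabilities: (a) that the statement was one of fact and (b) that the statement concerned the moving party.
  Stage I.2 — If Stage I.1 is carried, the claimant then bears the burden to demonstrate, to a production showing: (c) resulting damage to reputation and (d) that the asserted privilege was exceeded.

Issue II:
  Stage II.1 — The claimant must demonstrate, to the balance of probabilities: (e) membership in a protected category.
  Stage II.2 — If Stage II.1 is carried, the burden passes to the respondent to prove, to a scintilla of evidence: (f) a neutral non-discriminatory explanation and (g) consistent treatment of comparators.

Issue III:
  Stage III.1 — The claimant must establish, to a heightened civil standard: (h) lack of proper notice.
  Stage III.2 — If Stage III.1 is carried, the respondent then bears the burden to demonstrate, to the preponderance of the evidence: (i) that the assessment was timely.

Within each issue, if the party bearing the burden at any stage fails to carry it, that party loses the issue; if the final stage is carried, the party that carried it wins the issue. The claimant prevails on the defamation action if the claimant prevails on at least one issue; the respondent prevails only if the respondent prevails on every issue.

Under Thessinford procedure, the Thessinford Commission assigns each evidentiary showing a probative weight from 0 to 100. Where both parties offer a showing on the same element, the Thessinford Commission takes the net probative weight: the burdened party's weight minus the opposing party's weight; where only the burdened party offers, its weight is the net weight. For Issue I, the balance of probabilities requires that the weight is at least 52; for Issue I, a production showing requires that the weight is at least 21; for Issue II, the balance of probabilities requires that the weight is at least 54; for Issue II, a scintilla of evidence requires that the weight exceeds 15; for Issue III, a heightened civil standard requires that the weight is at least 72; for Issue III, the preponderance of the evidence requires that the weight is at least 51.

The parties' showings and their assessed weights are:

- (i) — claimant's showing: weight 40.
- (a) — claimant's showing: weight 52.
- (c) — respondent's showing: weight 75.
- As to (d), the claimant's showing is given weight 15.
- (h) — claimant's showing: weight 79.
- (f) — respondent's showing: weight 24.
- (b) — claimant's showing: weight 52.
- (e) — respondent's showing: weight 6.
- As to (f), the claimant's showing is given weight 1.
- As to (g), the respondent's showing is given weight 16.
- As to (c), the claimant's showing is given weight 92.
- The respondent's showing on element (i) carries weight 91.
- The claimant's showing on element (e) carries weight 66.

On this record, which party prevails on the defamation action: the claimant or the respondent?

— Issue I —
Stage I.1 (claimant, the balance of probabilities, weight is at least 52): (a) 52 ≥ 52 — meets; (b) 52 ≥ 52 — meets.
  Stage I.1 is satisfied; the claimant continues to bear the burden.
Stage I.2 (claimant, a production showing, weight is at least 21): (c) net 92−75=17 < 21 — fails; (d) 15 < 21 — fails.
  The claimant does not carry Stage I.2.
The analysis ends at Stage I.2; the respondent prevails on this issue.
— Issue II —
At Stage II.1 the claimant must meet the balance of probabilities (weight is at least 54): on (e) the weight is 66 less the opposing 6 gives net 60, which does reach 54, so (e) meets the standard.
  Stage II.1 carried; the burden shifts to the respondent.
At Stage II.2 the respondent must meet a scintilla of evidence (weight exceeds 15): on (f) the weight is 24 less the opposing 1 gives net 23, which does exceed 15, so (f) meets the standard; on (g) the weight is 16, > 15, so (g) meets the standard.
  Stage II.2 carried; the final stage is satisfied.
All stages carried — the respondent prevails on this issue.
— Issue III —
Stage III.1 (claimant, a heightened civil standard, weight is at least 72): (h) 79 ≥ 72 — meets.
  The claimant carries Stage III.1; the respondent now bears the burden.
Stage III.2 (respondent, the preponderance of the evidence, weight is at least 51): (i) net 91−40=51 ≥ 51 — meets.
  Stage III.2 carried; the final stage is satisfied.
All stages carried — the respondent prevails on this issue.
Per-issue: Issue I → respondent; Issue II → respondent; Issue III → respondent. The claimant must prevail on at least one issue; overall, the respondent prevails.

respondent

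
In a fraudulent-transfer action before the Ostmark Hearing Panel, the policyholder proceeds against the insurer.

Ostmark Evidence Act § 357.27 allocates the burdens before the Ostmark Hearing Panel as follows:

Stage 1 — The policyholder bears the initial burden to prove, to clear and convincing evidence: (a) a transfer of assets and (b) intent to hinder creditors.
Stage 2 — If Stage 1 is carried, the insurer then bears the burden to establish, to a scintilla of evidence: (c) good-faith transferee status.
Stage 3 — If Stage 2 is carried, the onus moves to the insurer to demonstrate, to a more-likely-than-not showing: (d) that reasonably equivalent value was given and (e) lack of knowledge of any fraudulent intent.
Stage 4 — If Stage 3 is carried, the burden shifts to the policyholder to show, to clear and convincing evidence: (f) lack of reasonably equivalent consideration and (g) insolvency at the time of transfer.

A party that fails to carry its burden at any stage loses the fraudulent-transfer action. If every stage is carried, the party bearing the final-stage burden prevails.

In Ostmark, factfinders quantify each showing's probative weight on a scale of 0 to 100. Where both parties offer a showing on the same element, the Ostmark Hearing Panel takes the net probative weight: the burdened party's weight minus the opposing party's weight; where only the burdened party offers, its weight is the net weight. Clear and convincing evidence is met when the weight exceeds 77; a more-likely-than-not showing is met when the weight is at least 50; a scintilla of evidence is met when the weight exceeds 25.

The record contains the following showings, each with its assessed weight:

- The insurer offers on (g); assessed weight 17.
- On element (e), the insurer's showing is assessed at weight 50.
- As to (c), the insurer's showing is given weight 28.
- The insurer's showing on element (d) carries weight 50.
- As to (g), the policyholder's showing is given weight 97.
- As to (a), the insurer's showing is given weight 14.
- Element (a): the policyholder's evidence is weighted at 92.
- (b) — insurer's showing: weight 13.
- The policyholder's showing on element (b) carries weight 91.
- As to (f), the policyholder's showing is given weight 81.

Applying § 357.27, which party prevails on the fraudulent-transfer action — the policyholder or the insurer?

Stage 1 — burden on policyholder; standard: clear and convincing evidence (weight exceeds 77).
    (a): 92 − 14 = 78 > 77 [met]
    (b): 91 − 13 = 78 > 77 [met]
  The policyholder carries Stage 1; the insurer now bears the burden.
Stage 2 — burden on insurer; standard: a scintilla of evidence (weight exceeds 25).
    (c): 28 > 25 [met]
  Stage 2 is satisfied; the insurer continues to bear the burden.
Stage 3 — burden on insurer; standard: a more-likely-than-not showing (weight is at least 50).
    (d): 50 ≥ 50 [met]
    (e): 50 ≥ 50 [met]
  Stage 3 carried; the burden shifts to the policyholder.
Stage 4 — burden on policyholder; standard: clear and convincing evidence (weight exceeds 77).
    (f): 81 > 77 [met]
    (g): 97 − 17 = 80 > 77 [met]
  Stage 4 carried; the final stage is satisfied.
Every stage carried; the policyholder prevails.

policyholder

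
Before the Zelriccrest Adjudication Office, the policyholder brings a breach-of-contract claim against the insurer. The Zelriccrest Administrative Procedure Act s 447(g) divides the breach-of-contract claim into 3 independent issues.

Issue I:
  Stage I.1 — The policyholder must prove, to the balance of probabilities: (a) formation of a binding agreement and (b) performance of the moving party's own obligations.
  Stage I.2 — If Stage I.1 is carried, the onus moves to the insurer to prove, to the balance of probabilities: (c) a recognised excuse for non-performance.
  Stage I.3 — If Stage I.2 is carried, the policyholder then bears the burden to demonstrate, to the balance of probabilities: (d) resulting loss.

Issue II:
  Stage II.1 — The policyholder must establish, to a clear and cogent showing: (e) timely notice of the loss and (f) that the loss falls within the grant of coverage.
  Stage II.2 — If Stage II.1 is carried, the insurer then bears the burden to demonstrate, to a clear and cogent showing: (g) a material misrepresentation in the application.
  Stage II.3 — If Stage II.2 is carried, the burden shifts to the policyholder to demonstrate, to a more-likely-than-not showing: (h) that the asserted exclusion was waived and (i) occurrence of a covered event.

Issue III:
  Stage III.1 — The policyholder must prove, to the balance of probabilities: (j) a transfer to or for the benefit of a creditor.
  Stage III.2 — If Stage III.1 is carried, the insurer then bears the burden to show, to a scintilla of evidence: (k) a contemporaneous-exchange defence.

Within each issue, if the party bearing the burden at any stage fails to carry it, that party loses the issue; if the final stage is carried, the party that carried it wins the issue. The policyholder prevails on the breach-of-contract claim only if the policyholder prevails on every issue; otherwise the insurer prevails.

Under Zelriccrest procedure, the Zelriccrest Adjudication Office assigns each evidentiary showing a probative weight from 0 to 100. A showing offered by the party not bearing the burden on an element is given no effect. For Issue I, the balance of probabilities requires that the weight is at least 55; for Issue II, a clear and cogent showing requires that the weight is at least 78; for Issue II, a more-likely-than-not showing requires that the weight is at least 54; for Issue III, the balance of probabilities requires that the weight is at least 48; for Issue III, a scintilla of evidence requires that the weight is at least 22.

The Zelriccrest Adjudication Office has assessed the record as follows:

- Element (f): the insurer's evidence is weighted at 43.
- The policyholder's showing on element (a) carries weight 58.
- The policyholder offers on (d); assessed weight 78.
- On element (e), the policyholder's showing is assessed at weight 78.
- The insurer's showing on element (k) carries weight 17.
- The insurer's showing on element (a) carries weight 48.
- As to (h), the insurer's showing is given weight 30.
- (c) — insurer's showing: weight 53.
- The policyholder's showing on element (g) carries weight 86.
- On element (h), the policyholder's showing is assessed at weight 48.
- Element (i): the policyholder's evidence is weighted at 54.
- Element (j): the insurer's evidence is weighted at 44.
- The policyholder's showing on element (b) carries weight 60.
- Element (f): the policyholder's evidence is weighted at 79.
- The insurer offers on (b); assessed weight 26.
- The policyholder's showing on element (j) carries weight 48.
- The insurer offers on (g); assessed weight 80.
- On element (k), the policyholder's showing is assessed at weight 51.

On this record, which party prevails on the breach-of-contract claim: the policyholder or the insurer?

— Issue I —
At Stage I.1 the policyholder must meet the balance of probabilities (weight is at least 55): on (a) the weight is 58 (the insurer's 48 is given no effect), which does reach 55, so (a) meets the standard; on (b) the weight is 60 (the insurer's 26 is given no effect), which does reach 55, so (b) meets the standard.
  Stage I.1 carried; the burden shifts to the insurer.
At Stage I.2 the insurer must meet the balance of probabilities (weight is at least 55): on (c) the weight is 53, which does not reach 55, so (c) does not meet the standard.
  Stage I.2 not carried; the insurer fails its burden.
The analysis ends at Stage I.2; the policyholder prevails on this issue.
— Issue II —
At Stage II.1 the policyholder must meet a clear and cogent showing (weight is at least 78): on (e) the weight is 78, ≥ 78, so (e) meets the standard; on (f) the weight is 79 (the insurer's 43 is given no effect), which does reach 78, so (f) meets the standard.
  Stage II.1 carried; the burden shifts to the insurer.
At Stage II.2 the insurer must meet a clear and cogent showing (weight is at least 78): on (g) the weight is 80 (the policyholder's 86 is given no effect), ≥ 78, so (g) meets the standard.
  The insurer carries Stage II.2; the policyholder now bears the burden.
At Stage II.3 the policyholder must meet a more-likely-than-not showing (weight is at least 54): on (h) the weight is 48 (the insurer's 30 is given no effect), which does not reach 54, so (h) does not meet the standard; on (i) the weight is 54, ≥ 54, so (i) meets the standard.
  The policyholder does not carry Stage II.3.
The insurer prevails on this issue.
— Issue III —
Stage III.1 — burden on policyholder; standard: the balance of probabilities (weight is at least 48).
    (j): 48 (insurer's 44 disregarded) ≥ 48 [met]
  Stage III.1 is satisfied; the onus moves to the insurer.
Stage III.2 — burden on insurer; standard: a scintilla of evidence (weight is at least 22).
    (k): 17 (policyholder's 51 disregarded) < 22 [not met]
  Stage III.2 not carried; the insurer fails its burden.
The policyholder prevails on this issue.
Per-issue: Issue I → policyholder; Issue II → insurer; Issue III → policyholder. The policyholder must prevail on every issue; overall, the insurer prevails.

insurer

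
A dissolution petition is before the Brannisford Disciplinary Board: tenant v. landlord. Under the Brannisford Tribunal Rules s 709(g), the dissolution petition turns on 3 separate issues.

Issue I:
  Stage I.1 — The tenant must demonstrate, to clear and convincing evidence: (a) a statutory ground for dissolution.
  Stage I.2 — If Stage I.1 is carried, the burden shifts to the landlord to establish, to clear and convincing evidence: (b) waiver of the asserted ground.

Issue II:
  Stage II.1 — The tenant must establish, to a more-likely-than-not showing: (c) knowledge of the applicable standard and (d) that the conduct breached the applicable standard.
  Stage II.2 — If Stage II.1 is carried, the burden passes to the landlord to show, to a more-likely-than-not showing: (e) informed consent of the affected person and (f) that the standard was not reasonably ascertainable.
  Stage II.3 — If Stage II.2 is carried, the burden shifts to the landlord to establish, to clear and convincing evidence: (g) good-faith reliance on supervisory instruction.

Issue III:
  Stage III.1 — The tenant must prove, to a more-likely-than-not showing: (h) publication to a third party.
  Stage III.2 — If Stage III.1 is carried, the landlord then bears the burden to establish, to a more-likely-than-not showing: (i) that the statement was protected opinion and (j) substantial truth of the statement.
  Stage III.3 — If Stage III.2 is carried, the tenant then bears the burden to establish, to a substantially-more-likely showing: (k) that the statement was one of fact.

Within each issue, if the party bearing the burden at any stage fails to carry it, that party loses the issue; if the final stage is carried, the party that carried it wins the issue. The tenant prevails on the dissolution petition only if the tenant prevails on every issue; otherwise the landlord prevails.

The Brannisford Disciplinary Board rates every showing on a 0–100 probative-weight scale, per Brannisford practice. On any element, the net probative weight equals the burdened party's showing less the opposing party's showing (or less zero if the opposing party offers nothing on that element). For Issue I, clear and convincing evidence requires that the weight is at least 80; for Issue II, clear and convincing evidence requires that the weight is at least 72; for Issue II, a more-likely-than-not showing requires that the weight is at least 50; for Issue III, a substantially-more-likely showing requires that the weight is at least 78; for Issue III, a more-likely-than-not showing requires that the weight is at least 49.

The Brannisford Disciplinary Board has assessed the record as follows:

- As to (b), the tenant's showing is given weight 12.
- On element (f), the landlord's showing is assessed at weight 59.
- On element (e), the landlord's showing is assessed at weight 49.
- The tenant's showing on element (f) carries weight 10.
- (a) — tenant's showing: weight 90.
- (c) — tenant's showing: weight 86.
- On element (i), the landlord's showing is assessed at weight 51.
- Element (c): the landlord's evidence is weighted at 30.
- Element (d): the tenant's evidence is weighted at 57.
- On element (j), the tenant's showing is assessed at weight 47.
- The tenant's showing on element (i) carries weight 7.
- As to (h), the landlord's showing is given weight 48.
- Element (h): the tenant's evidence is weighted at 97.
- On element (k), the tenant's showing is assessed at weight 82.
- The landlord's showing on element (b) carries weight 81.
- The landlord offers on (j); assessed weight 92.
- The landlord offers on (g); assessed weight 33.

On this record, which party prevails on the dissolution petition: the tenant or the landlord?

— Issue I —
At Stage I.1 the tenant must meet clear and convincing evidence (weight is at least 80): on (a) the weight is 90, which does reach 80, so (a) meets the standard.
  The tenant carries Stage I.1; the landlord now bears the burden.
At Stage I.2 the landlord must meet clear and convincing evidence (weight is at least 80): on (b) the weight is 81 less the opposing 12 gives net 69, which does not reach 80, so (b) does not meet the standard.
  The landlord does not carry Stage I.2.
The analysis ends at Stage I.2; the tenant prevails on this issue.
— Issue II —
At Stage II.1 the tenant must meet a more-likely-than-not showing (weight is at least 50): on (c) the weight is 86 less the opposing 30 gives net 56, ≥ 50, so (c) meets the standard; on (d) the weight is 57, ≥ 50, so (d) meets the standard.
  Stage II.1 is satisfied; the onus moves to the landlord.
At Stage II.2 the landlord must meet a more-likely-than-not showing (weight is at least 50): on (e) the weight is 49, < 50, so (e) does not meet the standard; on (f) the weight is 59 less the opposing 10 gives net 49, < 50, so (f) does not meet the standard.
  Stage II.2 not carried; the landlord fails its burden.
So the tenant prevails on this issue.
— Issue III —
Stage III.1 (tenant, a more-likely-than-not showing, weight is at least 49): (h) net 97−48=49 ≥ 49 — meets.
  Stage III.1 carried; the burden shifts to the landlord.
Stage III.2 (landlord, a more-likely-than-not showing, weight is at least 49): (i) net 51−7=44 < 49 — fails; (j) net 92−47=45 < 49 — fails.
  Stage III.2 not carried; the landlord fails its burden.
The analysis ends at Stage III.2; the tenant prevails on this issue.
Per-issue: Issue I → tenant; Issue II → tenant; Issue III → tenant. The tenant must prevail on every issue; overall, the tenant prevails.

tenant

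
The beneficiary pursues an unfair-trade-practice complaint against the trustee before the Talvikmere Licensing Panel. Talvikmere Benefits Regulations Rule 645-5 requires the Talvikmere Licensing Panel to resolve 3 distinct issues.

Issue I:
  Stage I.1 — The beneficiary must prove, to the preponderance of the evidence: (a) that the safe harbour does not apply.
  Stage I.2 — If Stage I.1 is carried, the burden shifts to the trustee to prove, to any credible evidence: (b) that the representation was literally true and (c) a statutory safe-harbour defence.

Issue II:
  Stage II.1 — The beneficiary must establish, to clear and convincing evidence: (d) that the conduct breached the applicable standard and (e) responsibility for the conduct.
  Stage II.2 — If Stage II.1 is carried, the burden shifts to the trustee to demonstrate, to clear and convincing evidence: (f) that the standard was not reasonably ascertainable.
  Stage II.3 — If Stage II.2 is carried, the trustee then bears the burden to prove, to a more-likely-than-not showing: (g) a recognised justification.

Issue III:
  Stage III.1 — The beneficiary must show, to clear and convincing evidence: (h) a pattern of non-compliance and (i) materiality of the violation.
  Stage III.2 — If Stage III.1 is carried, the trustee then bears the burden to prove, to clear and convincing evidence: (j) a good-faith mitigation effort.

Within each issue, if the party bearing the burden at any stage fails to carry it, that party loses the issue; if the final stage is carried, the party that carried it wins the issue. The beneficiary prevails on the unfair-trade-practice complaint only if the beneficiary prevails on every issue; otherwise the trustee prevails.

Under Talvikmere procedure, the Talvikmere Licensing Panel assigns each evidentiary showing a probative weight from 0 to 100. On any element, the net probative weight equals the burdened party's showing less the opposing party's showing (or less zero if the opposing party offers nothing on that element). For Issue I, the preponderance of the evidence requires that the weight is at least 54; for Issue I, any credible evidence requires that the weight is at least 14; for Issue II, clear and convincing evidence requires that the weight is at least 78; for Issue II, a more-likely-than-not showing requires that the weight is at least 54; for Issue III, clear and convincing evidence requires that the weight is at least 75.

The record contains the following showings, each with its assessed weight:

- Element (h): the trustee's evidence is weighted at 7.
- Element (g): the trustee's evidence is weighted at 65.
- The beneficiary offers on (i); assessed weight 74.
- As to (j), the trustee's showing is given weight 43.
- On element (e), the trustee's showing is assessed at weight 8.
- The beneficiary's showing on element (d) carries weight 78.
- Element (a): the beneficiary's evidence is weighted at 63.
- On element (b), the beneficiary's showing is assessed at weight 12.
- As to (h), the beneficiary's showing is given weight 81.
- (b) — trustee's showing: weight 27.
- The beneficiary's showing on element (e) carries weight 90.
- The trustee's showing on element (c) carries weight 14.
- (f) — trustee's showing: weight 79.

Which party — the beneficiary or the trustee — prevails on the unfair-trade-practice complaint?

trustee

— Issue I —
At Stage I.1 the beneficiary must meet the preponderance of the evidence (weight is at least 54): on (a) the weight is 63, ≥ 54, so (a) meets the standard.
  Stage I.1 carried; the burden shifts to the trustee.
At Stage I.2 the trustee must meet any credible evidence (weight is at least 14): on (b) the weight is 27 less the opposing 12 gives net 15, ≥ 14, so (b) meets the standard; on (c) the weight is 14, which does reach 14, so (c) meets the standard.
  All elements met at the final stage.
All stages carried — the trustee prevails on this issue.
— Issue II —
Stage II.1 (beneficiary, clear and convincing evidence, weight is at least 78): (d) 78 ≥ 78 — meets; (e) net 90−8=82 ≥ 78 — meets.
  Stage II.1 carried; the burden shifts to the trustee.
Stage II.2 (trustee, clear and convincing evidence, weight is at least 78): (f) 79 ≥ 78 — meets.
  Stage II.2 is satisfied; the trustee continues to bear the burden.
Stage II.3 (trustee, a more-likely-than-not showing, weight is at least 54): (g) 65 ≥ 54 — meets.
  The trustee carries the last stage.
With every stage satisfied, the trustee prevails on this issue.
— Issue III —
Stage III.1 — burden on beneficiary; standard: clear and convincing evidence (weight is at least 75).
    (h): 81 − 7 = 74 < 75 [not met]
    (i): 74 < 75 [not met]
  Not every element is met, so the beneficiary fails to carry Stage III.1.
So the trustee prevails on this issue.
Per-issue: Issue I → trustee; Issue II → trustee; Issue III → trustee. The beneficiary must prevail on every issue; overall, the trustee prevails.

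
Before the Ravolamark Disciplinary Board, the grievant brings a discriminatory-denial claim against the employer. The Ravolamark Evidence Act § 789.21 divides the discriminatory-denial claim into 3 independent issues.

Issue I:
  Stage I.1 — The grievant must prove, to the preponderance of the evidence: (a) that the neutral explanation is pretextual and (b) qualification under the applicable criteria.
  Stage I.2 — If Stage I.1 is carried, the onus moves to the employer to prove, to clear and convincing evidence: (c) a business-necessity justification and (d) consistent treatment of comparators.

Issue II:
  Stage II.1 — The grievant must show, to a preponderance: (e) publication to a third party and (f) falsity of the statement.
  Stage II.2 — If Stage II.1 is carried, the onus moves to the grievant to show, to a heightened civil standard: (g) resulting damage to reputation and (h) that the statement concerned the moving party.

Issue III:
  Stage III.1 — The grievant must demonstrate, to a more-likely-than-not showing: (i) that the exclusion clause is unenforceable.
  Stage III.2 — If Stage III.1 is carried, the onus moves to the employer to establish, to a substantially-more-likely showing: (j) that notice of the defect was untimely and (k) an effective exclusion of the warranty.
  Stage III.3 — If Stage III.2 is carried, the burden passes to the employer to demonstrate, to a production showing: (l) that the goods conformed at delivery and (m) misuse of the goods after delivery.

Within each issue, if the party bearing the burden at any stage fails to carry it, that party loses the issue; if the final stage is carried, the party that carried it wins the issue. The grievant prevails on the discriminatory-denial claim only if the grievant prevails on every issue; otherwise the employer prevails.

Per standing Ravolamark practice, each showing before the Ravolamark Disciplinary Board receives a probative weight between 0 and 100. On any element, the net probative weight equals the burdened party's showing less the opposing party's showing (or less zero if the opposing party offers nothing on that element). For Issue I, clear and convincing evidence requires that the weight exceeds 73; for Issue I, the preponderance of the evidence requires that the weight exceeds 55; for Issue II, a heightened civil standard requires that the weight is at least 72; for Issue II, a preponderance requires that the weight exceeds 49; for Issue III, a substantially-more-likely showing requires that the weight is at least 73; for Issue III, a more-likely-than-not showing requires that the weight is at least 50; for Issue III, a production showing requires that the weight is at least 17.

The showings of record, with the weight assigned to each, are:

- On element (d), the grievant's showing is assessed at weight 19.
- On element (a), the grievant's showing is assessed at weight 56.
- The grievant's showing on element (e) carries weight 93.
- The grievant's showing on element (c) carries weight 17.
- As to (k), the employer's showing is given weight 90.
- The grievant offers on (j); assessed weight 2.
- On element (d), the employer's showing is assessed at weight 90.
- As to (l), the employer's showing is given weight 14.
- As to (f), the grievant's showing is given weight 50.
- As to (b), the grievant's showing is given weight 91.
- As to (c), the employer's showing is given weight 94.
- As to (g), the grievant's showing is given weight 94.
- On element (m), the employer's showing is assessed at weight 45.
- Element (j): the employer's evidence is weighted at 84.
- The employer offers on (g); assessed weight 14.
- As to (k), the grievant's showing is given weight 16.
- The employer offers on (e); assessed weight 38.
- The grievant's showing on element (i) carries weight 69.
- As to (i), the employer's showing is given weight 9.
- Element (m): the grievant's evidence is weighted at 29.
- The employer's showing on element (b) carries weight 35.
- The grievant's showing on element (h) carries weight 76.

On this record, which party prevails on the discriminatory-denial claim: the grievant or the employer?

grievant

— Issue I —
Stage I.1 — burden on grievant; standard: the preponderance of the evidence (weight exceeds 55).
    (a): 56 > 55 [met]
    (b): 91 − 35 = 56 > 55 [met]
  All elements met. The burden passes to the employer.
Stage I.2 — burden on employer; standard: clear and convincing evidence (weight exceeds 73).
    (c): 94 − 17 = 77 > 73 [met]
    (d): 90 − 19 = 71 ≤ 73 [not met]
  Not every element is met, so the employer fails to carry Stage I.2.
So the grievant prevails on this issue.
— Issue II —
Stage II.1 — burden on grievant; standard: a preponderance (weight exceeds 49).
    (e): 93 − 38 = 55 > 49 [met]
    (f): 50 > 49 [met]
  All elements met. The grievant retains the burden for Stage II.2.
Stage II.2 — burden on grievant; standard: a heightened civil standard (weight is at least 72).
    (g): 94 − 14 = 80 ≥ 72 [met]
    (h): 76 ≥ 72 [met]
  The grievant carries the last stage.
All stages carried — the grievant prevails on this issue.
— Issue III —
At Stage III.1 the grievant must meet a more-likely-than-not showing (weight is at least 50): on (i) the weight is 69 less the opposing 9 gives net 60, ≥ 50, so (i) meets the standard.
  Stage III.1 carried; the burden shifts to the employer.
At Stage III.2 the employer must meet a substantially-more-likely showing (weight is at least 73): on (j) the weight is 84 less the opposing 2 gives net 82, which does reach 73, so (j) meets the standard; on (k) the weight is 90 less the opposing 16 gives net 74, which does reach 73, so (k) meets the standard.
  Stage III.2 carried; the burden remains with the employer.
At Stage III.3 the employer must meet a production showing (weight is at least 17): on (l) the weight is 14, < 17, so (l) does not meet the standard; on (m) the weight is 45 less the opposing 29 gives net 16, which does not reach 17, so (m) does not meet the standard.
  Stage III.3 not carried; the employer fails its burden.
The grievant prevails on this issue.
Per-issue: Issue I → grievant; Issue II → grievant; Issue III → grievant. The grievant must prevail on every issue; overall, the grievant prevails.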